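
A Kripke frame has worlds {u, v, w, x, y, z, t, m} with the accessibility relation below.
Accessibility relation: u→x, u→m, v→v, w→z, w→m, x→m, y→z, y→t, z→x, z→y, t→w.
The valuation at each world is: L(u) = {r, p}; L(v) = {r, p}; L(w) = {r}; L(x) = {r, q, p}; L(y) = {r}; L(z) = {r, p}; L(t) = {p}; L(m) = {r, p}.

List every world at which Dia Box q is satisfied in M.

Let φ = Dia Box q. Evaluate φ at each world:
  u (successors {x, m}): φ is true.
  v (successors {v}): φ is false.
  w (successors {z, m}): φ is true.
  x (successors {m}): φ is true.
  y (successors {z, t}): φ is false.
  z (successors {x, y}): φ is false.
  t (successors {w}): φ is false.
  m (successors ∅): φ is false.
For instance, at v:
  At v: Dia Box q requires Box q at some successor in {v}.
    At v: Box q is false.
  So Dia Box q is false at v.
Satisfying worlds: {u, w, x}

u, w, x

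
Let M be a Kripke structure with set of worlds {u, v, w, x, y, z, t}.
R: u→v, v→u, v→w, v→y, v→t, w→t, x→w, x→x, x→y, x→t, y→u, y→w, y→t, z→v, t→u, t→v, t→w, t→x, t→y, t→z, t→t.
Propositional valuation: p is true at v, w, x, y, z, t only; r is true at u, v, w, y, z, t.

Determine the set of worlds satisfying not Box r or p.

v, w, x, y, z, t

Let φ = not Box r or p. Evaluate φ at each world:
  u (successors {v}): φ is false.
  v (successors {u, w, y, t}): φ is true.
  w (successors {t}): φ is true.
  x (successors {w, x, y, t}): φ is true.
  y (successors {u, w, t}): φ is true.
  z (successors {v}): φ is true.
  t (successors {u, v, w, x, y, z, t}): φ is true.
For instance, at x:
  At x: not Box r is true, p is true, so not Box r or p is true.
    At x: Box r is false, so not Box r is true.
      At x: Box r requires r at every successor {w, x, y, t}.
        r fails at x, so Box r is false at x.
Satisfying worlds: {v, w, x, y, z, t}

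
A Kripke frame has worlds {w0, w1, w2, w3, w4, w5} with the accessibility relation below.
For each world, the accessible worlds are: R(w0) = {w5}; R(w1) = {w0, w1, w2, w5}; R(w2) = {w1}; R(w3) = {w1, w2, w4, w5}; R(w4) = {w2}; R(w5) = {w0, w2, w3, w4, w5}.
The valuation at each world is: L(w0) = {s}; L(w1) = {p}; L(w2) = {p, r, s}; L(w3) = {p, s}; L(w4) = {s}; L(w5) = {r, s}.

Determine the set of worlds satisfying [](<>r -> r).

w0, w4

Recall that []ψ holds at a world iff ψ holds at every accessible world, and <>ψ holds iff ψ holds at some accessible world.
Let φ = [](<>r -> r). Evaluate φ at each world:
  w0 (successors {w5}): φ is true.
  w1 (successors {w0, w1, w2, w5}): φ is false.
  w2 (successors {w1}): φ is false.
  w3 (successors {w1, w2, w4, w5}): φ is false.
  w4 (successors {w2}): φ is true.
  w5 (successors {w0, w2, w3, w4, w5}): φ is false.
For instance, at w0:
  At w0: [](<>r -> r) requires <>r -> r at every successor {w5}.
      At w5: <>r is true, r is true, so <>r -> r is true.
  So [](<>r -> r) is true at w0.
Satisfying worlds: {w0, w4}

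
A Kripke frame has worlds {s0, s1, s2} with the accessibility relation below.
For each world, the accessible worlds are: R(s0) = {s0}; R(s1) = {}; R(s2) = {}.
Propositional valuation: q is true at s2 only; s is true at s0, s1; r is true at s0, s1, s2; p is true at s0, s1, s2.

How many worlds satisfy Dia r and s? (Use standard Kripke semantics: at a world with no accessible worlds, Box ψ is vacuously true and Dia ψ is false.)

1

Let φ = Dia r and s. Evaluate φ at each world:
  s0 (successors {s0}): φ is true.
  s1 (successors ∅): φ is false.
  s2 (successors ∅): φ is false.
For instance, at s0:
  At s0: Dia r is true, s is true, so Dia r and s is true.
    At s0: Dia r requires r at some successor in {s0}.
      r holds at s0, so Dia r is true at s0.
Satisfying worlds: {s0}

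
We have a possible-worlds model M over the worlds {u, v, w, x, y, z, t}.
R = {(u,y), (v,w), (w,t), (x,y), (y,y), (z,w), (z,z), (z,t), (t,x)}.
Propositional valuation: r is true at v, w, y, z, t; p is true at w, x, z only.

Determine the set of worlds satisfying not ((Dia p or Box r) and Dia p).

u, w, x, y

Recall that Box ψ holds at a world iff ψ holds at every accessible world, and Dia ψ holds iff ψ holds at some accessible world.
Let φ = not ((Dia p or Box r) and Dia p). Evaluate φ at each world:
  u (successors {y}): φ is true.
  v (successors {w}): φ is false.
  w (successors {t}): φ is true.
  x (successors {y}): φ is true.
  y (successors {y}): φ is true.
  z (successors {w, z, t}): φ is false.
  t (successors {x}): φ is false.
For instance, at y:
  At y: (Dia p or Box r) and Dia p is false, so not ((Dia p or Box r) and Dia p) is true.
    At y: Dia p or Box r is true, Dia p is false, so (Dia p or Box r) and Dia p is false.
      At y: Dia p is false, Box r is true, so Dia p or Box r is true.
      At y: Dia p requires p at some successor in {y}.
        At y: p is false.
      So Dia p is false at y.
Satisfying worlds: {u, w, x, y}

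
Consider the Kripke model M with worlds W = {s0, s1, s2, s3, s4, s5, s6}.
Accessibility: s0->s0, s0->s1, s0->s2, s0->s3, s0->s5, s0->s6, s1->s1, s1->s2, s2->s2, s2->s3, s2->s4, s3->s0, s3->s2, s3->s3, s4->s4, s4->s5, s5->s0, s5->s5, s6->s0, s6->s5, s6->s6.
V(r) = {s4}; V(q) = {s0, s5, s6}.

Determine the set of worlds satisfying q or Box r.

Let φ = q or Box r. Evaluate φ at each world:
  s0 (successors {s0, s1, s2, s3, s5, s6}): φ is true.
  s1 (successors {s1, s2}): φ is false.
  s2 (successors {s2, s3, s4}): φ is false.
  s3 (successors {s0, s2, s3}): φ is false.
  s4 (successors {s4, s5}): φ is false.
  s5 (successors {s0, s5}): φ is true.
  s6 (successors {s0, s5, s6}): φ is true.
For instance, at s0:
  At s0: q is true, Box r is false, so q or Box r is true.
    At s0: Box r requires r at every successor {s0, s1, s2, s3, s5, s6}.
      r fails at s0, so Box r is false at s0.
Satisfying worlds: {s0, s5, s6}

s0, s5, s6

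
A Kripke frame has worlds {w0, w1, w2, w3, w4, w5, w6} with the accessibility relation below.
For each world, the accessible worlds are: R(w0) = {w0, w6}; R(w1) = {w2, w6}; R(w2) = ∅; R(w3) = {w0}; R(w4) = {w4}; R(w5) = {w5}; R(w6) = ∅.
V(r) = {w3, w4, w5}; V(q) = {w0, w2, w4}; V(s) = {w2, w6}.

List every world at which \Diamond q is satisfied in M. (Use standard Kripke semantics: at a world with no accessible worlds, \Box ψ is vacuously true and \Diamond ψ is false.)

Recall that \Diamond ψ holds at a world iff ψ holds at some accessible world.
Let φ = \Diamond q. Evaluate φ at each world:
  w0 (successors {w0, w6}): φ is true.
  w1 (successors {w2, w6}): φ is true.
  w2 (successors ∅): φ is false.
  w3 (successors {w0}): φ is true.
  w4 (successors {w4}): φ is true.
  w5 (successors {w5}): φ is false.
  w6 (successors ∅): φ is false.
For instance, at w1:
  At w1: \Diamond q requires q at some successor in {w2, w6}.
    q holds at w2, so \Diamond q is true at w1.
Satisfying worlds: {w0, w1, w3, w4}

w0, w1, w3, w4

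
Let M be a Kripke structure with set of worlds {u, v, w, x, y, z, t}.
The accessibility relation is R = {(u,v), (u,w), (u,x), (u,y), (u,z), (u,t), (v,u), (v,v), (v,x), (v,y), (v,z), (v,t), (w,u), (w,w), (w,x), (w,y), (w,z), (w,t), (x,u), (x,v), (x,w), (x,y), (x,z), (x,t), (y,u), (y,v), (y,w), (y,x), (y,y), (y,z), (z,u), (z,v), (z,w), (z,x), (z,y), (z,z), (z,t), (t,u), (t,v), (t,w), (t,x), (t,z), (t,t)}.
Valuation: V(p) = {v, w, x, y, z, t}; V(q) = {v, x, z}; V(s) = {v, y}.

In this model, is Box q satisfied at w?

At w: Box q requires q at every successor {u, w, x, y, z, t}.
  q fails at u, so Box q is false at w.

No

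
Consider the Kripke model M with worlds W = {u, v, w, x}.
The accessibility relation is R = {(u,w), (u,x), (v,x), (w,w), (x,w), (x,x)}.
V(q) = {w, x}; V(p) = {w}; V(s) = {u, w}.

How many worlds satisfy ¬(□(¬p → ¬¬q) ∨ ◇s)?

0

Recall that □ψ holds at a world iff ψ holds at every accessible world, and ◇ψ holds iff ψ holds at some accessible world.
Let φ = ¬(□(¬p → ¬¬q) ∨ ◇s). Evaluate φ at each world:
  u (successors {w, x}): φ is false.
  v (successors {x}): φ is false.
  w (successors {w}): φ is false.
  x (successors {w, x}): φ is false.
For instance, at u:
  At u: □(¬p → ¬¬q) ∨ ◇s is true, so ¬(□(¬p → ¬¬q) ∨ ◇s) is false.
    At u: □(¬p → ¬¬q) is true, ◇s is true, so □(¬p → ¬¬q) ∨ ◇s is true.
      At u: □(¬p → ¬¬q) requires ¬p → ¬¬q at every successor {w, x}.
        At w: ¬p → ¬¬q is true.
        At x: ¬p → ¬¬q is true.
      So □(¬p → ¬¬q) is true at u.
      At u: ◇s requires s at some successor in {w, x}.
        s holds at w, so ◇s is true at u.
Satisfying worlds: none.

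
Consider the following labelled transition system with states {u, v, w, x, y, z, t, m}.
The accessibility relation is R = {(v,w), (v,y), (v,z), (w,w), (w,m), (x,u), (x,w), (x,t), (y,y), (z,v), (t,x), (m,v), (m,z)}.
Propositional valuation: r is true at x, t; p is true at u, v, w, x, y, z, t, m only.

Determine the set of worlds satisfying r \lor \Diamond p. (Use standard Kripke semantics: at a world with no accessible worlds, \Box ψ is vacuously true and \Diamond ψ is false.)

Let φ = r \lor \Diamond p. Evaluate φ at each world:
  u (successors ∅): φ is false.
  v (successors {w, y, z}): φ is true.
  w (successors {w, m}): φ is true.
  x (successors {u, w, t}): φ is true.
  y (successors {y}): φ is true.
  z (successors {v}): φ is true.
  t (successors {x}): φ is true.
  m (successors {v, z}): φ is true.
For instance, at v:
  At v: r is false, \Diamond p is true, so r \lor \Diamond p is true.
    At v: \Diamond p requires p at some successor in {w, y, z}.
      p holds at w, so \Diamond p is true at v.
Satisfying worlds: {v, w, x, y, z, t, m}

v, w, x, y, z, t, m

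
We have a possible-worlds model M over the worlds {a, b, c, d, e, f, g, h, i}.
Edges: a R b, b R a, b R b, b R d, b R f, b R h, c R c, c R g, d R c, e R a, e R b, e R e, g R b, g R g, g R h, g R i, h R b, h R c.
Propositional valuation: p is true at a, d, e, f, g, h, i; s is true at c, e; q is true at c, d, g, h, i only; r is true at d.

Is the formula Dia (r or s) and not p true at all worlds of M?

No

Let φ = Dia (r or s) and not p. Evaluate φ at each world:
  a (successors {b}): φ is false.
  b (successors {a, b, d, f, h}): φ is true.
  c (successors {c, g}): φ is true.
  d (successors {c}): φ is false.
  e (successors {a, b, e}): φ is false.
  f (successors ∅): φ is false.
  g (successors {b, g, h, i}): φ is false.
  h (successors {b, c}): φ is false.
  i (successors ∅): φ is false.
Detail at a (counterexample):
  At a: Dia (r or s) is false, not p is false, so Dia (r or s) and not p is false.
    At a: Dia (r or s) requires r or s at some successor in {b}.
      At b: r or s is false.
    So Dia (r or s) is false at a.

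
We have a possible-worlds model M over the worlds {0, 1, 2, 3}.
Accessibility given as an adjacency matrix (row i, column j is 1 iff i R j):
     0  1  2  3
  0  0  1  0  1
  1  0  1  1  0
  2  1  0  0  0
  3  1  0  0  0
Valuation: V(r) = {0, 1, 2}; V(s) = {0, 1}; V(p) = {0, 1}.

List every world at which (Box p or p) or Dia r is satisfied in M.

Let φ = (Box p or p) or Dia r. Evaluate φ at each world:
  0 (successors {1, 3}): φ is true.
  1 (successors {1, 2}): φ is true.
  2 (successors {0}): φ is true.
  3 (successors {0}): φ is true.
For instance, at 2:
  At 2: Box p or p is true, Dia r is true, so (Box p or p) or Dia r is true.
    At 2: Box p is true, p is false, so Box p or p is true.
      At 2: Box p requires p at every successor {0}.
        At 0: p is true.
      So Box p is true at 2.
    At 2: Dia r requires r at some successor in {0}.
      r holds at 0, so Dia r is true at 2.
Satisfying worlds: {0, 1, 2, 3}

0, 1, 2, 3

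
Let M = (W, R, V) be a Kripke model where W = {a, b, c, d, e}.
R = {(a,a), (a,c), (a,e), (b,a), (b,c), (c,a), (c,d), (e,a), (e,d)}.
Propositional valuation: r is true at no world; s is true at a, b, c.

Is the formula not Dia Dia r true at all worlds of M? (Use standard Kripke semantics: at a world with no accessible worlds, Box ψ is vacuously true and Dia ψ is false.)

Let φ = not Dia Dia r. Evaluate φ at each world:
  a (successors {a, c, e}): φ is true.
  b (successors {a, c}): φ is true.
  c (successors {a, d}): φ is true.
  d (successors ∅): φ is true.
  e (successors {a, d}): φ is true.
For instance, at a:
  At a: Dia Dia r is false, so not Dia Dia r is true.
    At a: Dia Dia r requires Dia r at some successor in {a, c, e}.
      At a: Dia r is false.
      At c: Dia r is false.
      At e: Dia r is false.
    So Dia Dia r is false at a.

Yes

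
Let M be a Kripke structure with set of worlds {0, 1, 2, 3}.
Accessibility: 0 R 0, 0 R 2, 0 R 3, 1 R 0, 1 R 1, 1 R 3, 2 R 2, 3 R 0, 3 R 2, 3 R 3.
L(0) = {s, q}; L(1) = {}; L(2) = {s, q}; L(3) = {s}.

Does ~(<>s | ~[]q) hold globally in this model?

Let φ = ~(<>s | ~[]q). Evaluate φ at each world:
  0 (successors {0, 2, 3}): φ is false.
  1 (successors {0, 1, 3}): φ is false.
  2 (successors {2}): φ is false.
  3 (successors {0, 2, 3}): φ is false.
Detail at 0 (counterexample):
  At 0: <>s | ~[]q is true, so ~(<>s | ~[]q) is false.
    At 0: <>s is true, ~[]q is true, so <>s | ~[]q is true.
      At 0: <>s requires s at some successor in {0, 2, 3}.
        s holds at 0, so <>s is true at 0.
      At 0: []q is false, so ~[]q is true.

No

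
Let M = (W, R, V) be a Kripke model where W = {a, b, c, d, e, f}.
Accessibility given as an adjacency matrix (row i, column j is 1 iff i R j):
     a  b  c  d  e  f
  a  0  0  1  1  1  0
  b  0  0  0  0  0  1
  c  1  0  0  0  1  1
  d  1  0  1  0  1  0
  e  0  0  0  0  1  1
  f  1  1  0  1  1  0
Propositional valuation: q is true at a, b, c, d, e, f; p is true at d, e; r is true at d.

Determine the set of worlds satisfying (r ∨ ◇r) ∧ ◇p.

a, d, f

Let φ = (r ∨ ◇r) ∧ ◇p. Evaluate φ at each world:
  a (successors {c, d, e}): φ is true.
  b (successors {f}): φ is false.
  c (successors {a, e, f}): φ is false.
  d (successors {a, c, e}): φ is true.
  e (successors {e, f}): φ is false.
  f (successors {a, b, d, e}): φ is true.
For instance, at a:
  At a: r ∨ ◇r is true, ◇p is true, so (r ∨ ◇r) ∧ ◇p is true.
    At a: r is false, ◇r is true, so r ∨ ◇r is true.
      At a: ◇r requires r at some successor in {c, d, e}.
        r holds at d, so ◇r is true at a.
    At a: ◇p requires p at some successor in {c, d, e}.
      p holds at d, so ◇p is true at a.
Satisfying worlds: {a, d, f}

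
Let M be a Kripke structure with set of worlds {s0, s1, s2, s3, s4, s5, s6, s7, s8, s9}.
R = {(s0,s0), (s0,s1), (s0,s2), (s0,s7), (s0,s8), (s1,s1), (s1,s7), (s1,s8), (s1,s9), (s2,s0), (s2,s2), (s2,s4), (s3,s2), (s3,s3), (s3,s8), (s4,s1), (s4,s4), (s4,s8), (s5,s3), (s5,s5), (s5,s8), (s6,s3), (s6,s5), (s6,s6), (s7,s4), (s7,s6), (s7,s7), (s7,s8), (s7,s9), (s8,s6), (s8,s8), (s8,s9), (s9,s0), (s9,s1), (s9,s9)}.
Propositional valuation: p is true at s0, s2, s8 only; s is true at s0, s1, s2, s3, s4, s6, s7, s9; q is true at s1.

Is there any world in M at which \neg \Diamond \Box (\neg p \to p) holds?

Yes

Recall that \Box ψ holds at a world iff ψ holds at every accessible world, and \Diamond ψ holds iff ψ holds at some accessible world.
Let φ = \neg \Diamond \Box (\neg p \to p). Evaluate φ at each world:
  s0 (successors {s0, s1, s2, s7, s8}): φ is true.
  s1 (successors {s1, s7, s8, s9}): φ is true.
  s2 (successors {s0, s2, s4}): φ is true.
  s3 (successors {s2, s3, s8}): φ is true.
  s4 (successors {s1, s4, s8}): φ is true.
  s5 (successors {s3, s5, s8}): φ is true.
  s6 (successors {s3, s5, s6}): φ is true.
  s7 (successors {s4, s6, s7, s8, s9}): φ is true.
  s8 (successors {s6, s8, s9}): φ is true.
  s9 (successors {s0, s1, s9}): φ is true.
Detail at s0 (witness):
  At s0: \Diamond \Box (\neg p \to p) is false, so \neg \Diamond \Box (\neg p \to p) is true.
    At s0: \Diamond \Box (\neg p \to p) requires \Box (\neg p \to p) at some successor in {s0, s1, s2, s7, s8}.
      At s0: \Box (\neg p \to p) is false.
      At s1: \Box (\neg p \to p) is false.
      At s2: \Box (\neg p \to p) is false.
      At s7: \Box (\neg p \to p) is false.
      At s8: \Box (\neg p \to p) is false.
    So \Diamond \Box (\neg p \to p) is false at s0.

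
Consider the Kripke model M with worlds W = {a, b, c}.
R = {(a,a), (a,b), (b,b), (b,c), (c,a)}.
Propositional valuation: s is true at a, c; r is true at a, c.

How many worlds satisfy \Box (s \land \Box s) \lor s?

Let φ = \Box (s \land \Box s) \lor s. Evaluate φ at each world:
  a (successors {a, b}): φ is true.
  b (successors {b, c}): φ is false.
  c (successors {a}): φ is true.
For instance, at c:
  At c: \Box (s \land \Box s) is false, s is true, so \Box (s \land \Box s) \lor s is true.
    At c: \Box (s \land \Box s) requires s \land \Box s at every successor {a}.
      s \land \Box s fails at a, so \Box (s \land \Box s) is false at c.
Satisfying worlds: {a, c}

2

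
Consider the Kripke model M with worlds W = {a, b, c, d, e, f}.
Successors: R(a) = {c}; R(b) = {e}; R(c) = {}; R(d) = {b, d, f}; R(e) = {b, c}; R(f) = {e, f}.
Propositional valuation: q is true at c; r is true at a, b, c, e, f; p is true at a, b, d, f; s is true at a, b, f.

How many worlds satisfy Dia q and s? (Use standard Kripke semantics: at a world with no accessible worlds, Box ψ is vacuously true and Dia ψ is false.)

Recall that Dia ψ holds at a world iff ψ holds at some accessible world.
Let φ = Dia q and s. Evaluate φ at each world:
  a (successors {c}): φ is true.
  b (successors {e}): φ is false.
  c (successors ∅): φ is false.
  d (successors {b, d, f}): φ is false.
  e (successors {b, c}): φ is false.
  f (successors {e, f}): φ is false.
For instance, at d:
  At d: Dia q is false, s is false, so Dia q and s is false.
    At d: Dia q requires q at some successor in {b, d, f}.
      At b: q is false.
      At d: q is false.
      At f: q is false.
    So Dia q is false at d.
Satisfying worlds: {a}

1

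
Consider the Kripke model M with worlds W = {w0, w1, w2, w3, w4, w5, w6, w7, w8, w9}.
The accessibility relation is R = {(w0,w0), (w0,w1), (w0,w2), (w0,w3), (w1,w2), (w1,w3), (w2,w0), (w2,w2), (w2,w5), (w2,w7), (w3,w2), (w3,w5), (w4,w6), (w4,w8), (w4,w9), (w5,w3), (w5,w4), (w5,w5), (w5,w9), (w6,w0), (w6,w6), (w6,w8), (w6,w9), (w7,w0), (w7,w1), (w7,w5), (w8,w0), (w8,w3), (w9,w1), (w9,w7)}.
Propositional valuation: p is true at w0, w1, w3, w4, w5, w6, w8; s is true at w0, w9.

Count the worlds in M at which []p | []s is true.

Let φ = []p | []s. Evaluate φ at each world:
  w0 (successors {w0, w1, w2, w3}): φ is false.
  w1 (successors {w2, w3}): φ is false.
  w2 (successors {w0, w2, w5, w7}): φ is false.
  w3 (successors {w2, w5}): φ is false.
  w4 (successors {w6, w8, w9}): φ is false.
  w5 (successors {w3, w4, w5, w9}): φ is false.
  w6 (successors {w0, w6, w8, w9}): φ is false.
  w7 (successors {w0, w1, w5}): φ is true.
  w8 (successors {w0, w3}): φ is true.
  w9 (successors {w1, w7}): φ is false.
For instance, at w1:
  At w1: []p is false, []s is false, so []p | []s is false.
    At w1: []p requires p at every successor {w2, w3}.
      p fails at w2, so []p is false at w1.
    At w1: []s requires s at every successor {w2, w3}.
      s fails at w2, so []s is false at w1.
Satisfying worlds: {w7, w8}

2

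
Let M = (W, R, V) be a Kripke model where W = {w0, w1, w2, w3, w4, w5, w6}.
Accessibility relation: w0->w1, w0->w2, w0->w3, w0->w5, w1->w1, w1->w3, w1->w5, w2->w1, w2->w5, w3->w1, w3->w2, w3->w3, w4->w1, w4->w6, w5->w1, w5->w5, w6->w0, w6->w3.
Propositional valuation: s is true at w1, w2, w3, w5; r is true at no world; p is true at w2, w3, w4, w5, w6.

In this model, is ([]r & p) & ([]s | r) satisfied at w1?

No

Recall that []ψ holds at a world iff ψ holds at every accessible world, and <>ψ holds iff ψ holds at some accessible world.
At w1: []r & p is false, []s | r is true, so ([]r & p) & ([]s | r) is false.
  At w1: []r is false, p is false, so []r & p is false.
    At w1: []r requires r at every successor {w1, w3, w5}.
      r fails at w1, so []r is false at w1.
  At w1: []s is true, r is false, so []s | r is true.
    At w1: []s requires s at every successor {w1, w3, w5}.
      At w1: s is true.
      At w3: s is true.
      At w5: s is true.
    So []s is true at w1.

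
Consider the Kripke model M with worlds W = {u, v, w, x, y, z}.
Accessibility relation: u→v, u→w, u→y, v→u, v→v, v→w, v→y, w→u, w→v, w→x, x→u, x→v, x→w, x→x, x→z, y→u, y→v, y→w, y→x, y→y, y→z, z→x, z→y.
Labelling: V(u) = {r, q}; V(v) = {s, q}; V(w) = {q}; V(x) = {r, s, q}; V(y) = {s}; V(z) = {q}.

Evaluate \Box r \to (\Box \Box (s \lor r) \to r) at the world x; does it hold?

At x: \Box r is false, \Box \Box (s \lor r) \to r is true, so \Box r \to (\Box \Box (s \lor r) \to r) is true.
  At x: \Box r requires r at every successor {u, v, w, x, z}.
    r fails at v, so \Box r is false at x.
  At x: \Box \Box (s \lor r) is false, r is true, so \Box \Box (s \lor r) \to r is true.
    At x: \Box \Box (s \lor r) requires \Box (s \lor r) at every successor {u, v, w, x, z}.
      \Box (s \lor r) fails at u, so \Box \Box (s \lor r) is false at x.

Yes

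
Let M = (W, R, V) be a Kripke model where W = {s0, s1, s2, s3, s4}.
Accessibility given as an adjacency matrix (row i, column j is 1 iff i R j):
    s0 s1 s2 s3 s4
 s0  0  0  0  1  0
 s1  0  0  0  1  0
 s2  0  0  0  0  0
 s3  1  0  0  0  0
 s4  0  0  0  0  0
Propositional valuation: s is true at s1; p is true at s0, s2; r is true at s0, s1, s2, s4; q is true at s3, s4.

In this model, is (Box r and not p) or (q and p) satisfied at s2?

No

At s2: Box r and not p is false, q and p is false, so (Box r and not p) or (q and p) is false.
  At s2: Box r is true, not p is false, so Box r and not p is false.
    At s2: no accessible worlds, so Box r holds vacuously.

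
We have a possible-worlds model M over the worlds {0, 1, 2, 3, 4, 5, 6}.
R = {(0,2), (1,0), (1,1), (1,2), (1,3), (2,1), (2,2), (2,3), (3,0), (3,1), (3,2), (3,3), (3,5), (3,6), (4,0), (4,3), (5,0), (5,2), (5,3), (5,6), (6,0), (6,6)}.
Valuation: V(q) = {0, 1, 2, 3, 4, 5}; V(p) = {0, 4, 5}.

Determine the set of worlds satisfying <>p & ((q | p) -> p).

Recall that <>ψ holds at a world iff ψ holds at some accessible world.
Let φ = <>p & ((q | p) -> p). Evaluate φ at each world:
  0 (successors {2}): φ is false.
  1 (successors {0, 1, 2, 3}): φ is false.
  2 (successors {1, 2, 3}): φ is false.
  3 (successors {0, 1, 2, 3, 5, 6}): φ is false.
  4 (successors {0, 3}): φ is true.
  5 (successors {0, 2, 3, 6}): φ is true.
  6 (successors {0, 6}): φ is true.
For instance, at 2:
  At 2: <>p is false, (q | p) -> p is false, so <>p & ((q | p) -> p) is false.
    At 2: <>p requires p at some successor in {1, 2, 3}.
      At 1: p is false.
      At 2: p is false.
      At 3: p is false.
    So <>p is false at 2.
Satisfying worlds: {4, 5, 6}

4, 5, 6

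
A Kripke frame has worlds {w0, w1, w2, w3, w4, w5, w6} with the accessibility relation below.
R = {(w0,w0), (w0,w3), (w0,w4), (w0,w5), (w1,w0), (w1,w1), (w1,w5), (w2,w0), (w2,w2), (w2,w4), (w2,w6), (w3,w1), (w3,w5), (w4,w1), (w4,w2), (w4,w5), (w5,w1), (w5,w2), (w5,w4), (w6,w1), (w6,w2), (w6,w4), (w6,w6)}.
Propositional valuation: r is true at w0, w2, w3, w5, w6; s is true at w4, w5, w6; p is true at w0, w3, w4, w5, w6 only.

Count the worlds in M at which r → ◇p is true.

Recall that ◇ψ holds at a world iff ψ holds at some accessible world.
Let φ = r → ◇p. Evaluate φ at each world:
  w0 (successors {w0, w3, w4, w5}): φ is true.
  w1 (successors {w0, w1, w5}): φ is true.
  w2 (successors {w0, w2, w4, w6}): φ is true.
  w3 (successors {w1, w5}): φ is true.
  w4 (successors {w1, w2, w5}): φ is true.
  w5 (successors {w1, w2, w4}): φ is true.
  w6 (successors {w1, w2, w4, w6}): φ is true.
For instance, at w4:
  At w4: r is false, ◇p is true, so r → ◇p is true.
    At w4: ◇p requires p at some successor in {w1, w2, w5}.
      p holds at w5, so ◇p is true at w4.
Satisfying worlds: {w0, w1, w2, w3, w4, w5, w6}

7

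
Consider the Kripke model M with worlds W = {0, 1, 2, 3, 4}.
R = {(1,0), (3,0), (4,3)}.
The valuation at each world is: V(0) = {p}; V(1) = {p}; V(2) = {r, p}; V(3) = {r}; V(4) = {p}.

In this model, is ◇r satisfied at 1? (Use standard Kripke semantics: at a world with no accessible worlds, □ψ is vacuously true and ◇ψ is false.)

At 1: ◇r requires r at some successor in {0}.
  At 0: r is false.
So ◇r is false at 1.

No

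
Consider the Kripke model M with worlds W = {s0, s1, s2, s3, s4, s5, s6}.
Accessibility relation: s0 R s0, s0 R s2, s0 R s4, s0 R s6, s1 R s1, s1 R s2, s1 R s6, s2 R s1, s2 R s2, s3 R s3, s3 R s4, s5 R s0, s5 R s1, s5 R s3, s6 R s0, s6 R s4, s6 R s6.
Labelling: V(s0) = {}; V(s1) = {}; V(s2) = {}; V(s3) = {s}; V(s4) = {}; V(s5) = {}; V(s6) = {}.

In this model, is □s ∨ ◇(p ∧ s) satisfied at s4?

Yes

At s4: □s is true, ◇(p ∧ s) is false, so □s ∨ ◇(p ∧ s) is true.
  At s4: no accessible worlds, so □s holds vacuously.
  At s4: no accessible worlds, so ◇(p ∧ s) is false.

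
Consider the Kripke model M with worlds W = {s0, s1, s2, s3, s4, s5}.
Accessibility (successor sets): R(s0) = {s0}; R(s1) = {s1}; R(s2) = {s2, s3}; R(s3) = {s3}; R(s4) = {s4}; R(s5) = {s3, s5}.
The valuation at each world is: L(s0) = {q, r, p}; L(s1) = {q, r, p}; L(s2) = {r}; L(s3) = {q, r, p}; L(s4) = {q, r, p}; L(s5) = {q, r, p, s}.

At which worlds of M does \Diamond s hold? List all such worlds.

s5

Recall that \Diamond ψ holds at a world iff ψ holds at some accessible world.
Let φ = \Diamond s. Evaluate φ at each world:
  s0 (successors {s0}): φ is false.
  s1 (successors {s1}): φ is false.
  s2 (successors {s2, s3}): φ is false.
  s3 (successors {s3}): φ is false.
  s4 (successors {s4}): φ is false.
  s5 (successors {s3, s5}): φ is true.
For instance, at s2:
  At s2: \Diamond s requires s at some successor in {s2, s3}.
    At s2: s is false.
    At s3: s is false.
  So \Diamond s is false at s2.
Satisfying worlds: {s5}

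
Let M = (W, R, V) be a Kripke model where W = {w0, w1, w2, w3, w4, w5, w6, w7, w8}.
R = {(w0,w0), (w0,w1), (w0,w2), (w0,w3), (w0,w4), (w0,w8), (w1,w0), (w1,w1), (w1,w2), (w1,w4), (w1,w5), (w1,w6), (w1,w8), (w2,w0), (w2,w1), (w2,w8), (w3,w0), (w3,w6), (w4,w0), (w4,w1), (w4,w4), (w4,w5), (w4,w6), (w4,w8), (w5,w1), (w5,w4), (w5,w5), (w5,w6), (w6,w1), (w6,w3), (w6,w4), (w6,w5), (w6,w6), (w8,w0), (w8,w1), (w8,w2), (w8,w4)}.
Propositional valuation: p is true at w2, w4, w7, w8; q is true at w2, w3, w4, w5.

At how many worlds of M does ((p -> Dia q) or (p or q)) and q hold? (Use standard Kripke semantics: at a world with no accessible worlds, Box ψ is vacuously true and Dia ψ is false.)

4

Recall that Dia ψ holds at a world iff ψ holds at some accessible world.
Let φ = ((p -> Dia q) or (p or q)) and q. Evaluate φ at each world:
  w0 (successors {w0, w1, w2, w3, w4, w8}): φ is false.
  w1 (successors {w0, w1, w2, w4, w5, w6, w8}): φ is false.
  w2 (successors {w0, w1, w8}): φ is true.
  w3 (successors {w0, w6}): φ is true.
  w4 (successors {w0, w1, w4, w5, w6, w8}): φ is true.
  w5 (successors {w1, w4, w5, w6}): φ is true.
  w6 (successors {w1, w3, w4, w5, w6}): φ is false.
  w7 (successors ∅): φ is false.
  w8 (successors {w0, w1, w2, w4}): φ is false.
For instance, at w5:
  At w5: (p -> Dia q) or (p or q) is true, q is true, so ((p -> Dia q) or (p or q)) and q is true.
    At w5: p -> Dia q is true, p or q is true, so (p -> Dia q) or (p or q) is true.
      At w5: p is false, Dia q is true, so p -> Dia q is true.
Satisfying worlds: {w2, w3, w4, w5}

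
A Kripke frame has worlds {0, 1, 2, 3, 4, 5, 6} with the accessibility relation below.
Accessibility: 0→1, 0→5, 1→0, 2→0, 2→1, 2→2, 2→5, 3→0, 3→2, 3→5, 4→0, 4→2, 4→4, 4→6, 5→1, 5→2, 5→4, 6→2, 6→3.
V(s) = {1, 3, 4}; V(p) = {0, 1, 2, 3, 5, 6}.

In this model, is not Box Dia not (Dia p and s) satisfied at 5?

At 5: Box Dia not (Dia p and s) is true, so not Box Dia not (Dia p and s) is false.
  At 5: Box Dia not (Dia p and s) requires Dia not (Dia p and s) at every successor {1, 2, 4}.
      At 1: Dia not (Dia p and s) requires not (Dia p and s) at some successor in {0}.
        not (Dia p and s) holds at 0, so Dia not (Dia p and s) is true at 1.
      At 2: Dia not (Dia p and s) requires not (Dia p and s) at some successor in {0, 1, 2, 5}.
        not (Dia p and s) holds at 0, so Dia not (Dia p and s) is true at 2.
      At 4: Dia not (Dia p and s) requires not (Dia p and s) at some successor in {0, 2, 4, 6}.
        not (Dia p and s) holds at 0, so Dia not (Dia p and s) is true at 4.
  So Box Dia not (Dia p and s) is true at 5.

No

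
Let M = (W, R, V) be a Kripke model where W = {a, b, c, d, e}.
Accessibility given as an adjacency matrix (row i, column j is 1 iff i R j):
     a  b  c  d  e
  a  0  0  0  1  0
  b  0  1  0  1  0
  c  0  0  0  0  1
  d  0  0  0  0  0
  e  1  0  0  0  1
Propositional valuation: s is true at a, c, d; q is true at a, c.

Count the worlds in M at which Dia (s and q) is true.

1

Let φ = Dia (s and q). Evaluate φ at each world:
  a (successors {d}): φ is false.
  b (successors {b, d}): φ is false.
  c (successors {e}): φ is false.
  d (successors ∅): φ is false.
  e (successors {a, e}): φ is true.
For instance, at a:
  At a: Dia (s and q) requires s and q at some successor in {d}.
    At d: s and q is false.
  So Dia (s and q) is false at a.
Satisfying worlds: {e}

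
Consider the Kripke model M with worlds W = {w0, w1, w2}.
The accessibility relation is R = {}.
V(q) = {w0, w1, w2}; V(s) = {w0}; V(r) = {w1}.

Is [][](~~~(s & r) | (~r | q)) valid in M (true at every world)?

Yes

Recall that []ψ holds at a world iff ψ holds at every accessible world, and <>ψ holds iff ψ holds at some accessible world.
Let φ = [][](~~~(s & r) | (~r | q)). Evaluate φ at each world:
  w0 (successors ∅): φ is true.
  w1 (successors ∅): φ is true.
  w2 (successors ∅): φ is true.
For instance, at w2:
  At w2: no accessible worlds, so [][](~~~(s & r) | (~r | q)) holds vacuously.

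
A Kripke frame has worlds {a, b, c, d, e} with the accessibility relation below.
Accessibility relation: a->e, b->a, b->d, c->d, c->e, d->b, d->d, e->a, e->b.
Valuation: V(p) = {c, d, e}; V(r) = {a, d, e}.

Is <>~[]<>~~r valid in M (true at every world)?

Let φ = <>~[]<>~~r. Evaluate φ at each world:
  a (successors {e}): φ is false.
  b (successors {a, d}): φ is false.
  c (successors {d, e}): φ is false.
  d (successors {b, d}): φ is false.
  e (successors {a, b}): φ is false.
Detail at a (counterexample):
  At a: <>~[]<>~~r requires ~[]<>~~r at some successor in {e}.
    At e: ~[]<>~~r is false.
  So <>~[]<>~~r is false at a.

No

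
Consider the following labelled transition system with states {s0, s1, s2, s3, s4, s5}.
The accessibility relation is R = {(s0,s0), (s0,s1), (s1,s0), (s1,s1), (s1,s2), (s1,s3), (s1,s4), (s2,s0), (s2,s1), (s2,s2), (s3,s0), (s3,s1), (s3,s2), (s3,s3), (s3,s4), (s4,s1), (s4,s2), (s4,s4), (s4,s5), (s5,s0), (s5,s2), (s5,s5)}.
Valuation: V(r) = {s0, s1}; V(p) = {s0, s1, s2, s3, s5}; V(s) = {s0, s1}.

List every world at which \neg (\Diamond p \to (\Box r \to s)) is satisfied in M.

none

Recall that \Box ψ holds at a world iff ψ holds at every accessible world, and \Diamond ψ holds iff ψ holds at some accessible world.
Let φ = \neg (\Diamond p \to (\Box r \to s)). Evaluate φ at each world:
  s0 (successors {s0, s1}): φ is false.
  s1 (successors {s0, s1, s2, s3, s4}): φ is false.
  s2 (successors {s0, s1, s2}): φ is false.
  s3 (successors {s0, s1, s2, s3, s4}): φ is false.
  s4 (successors {s1, s2, s4, s5}): φ is false.
  s5 (successors {s0, s2, s5}): φ is false.
For instance, at s1:
  At s1: \Diamond p \to (\Box r \to s) is true, so \neg (\Diamond p \to (\Box r \to s)) is false.
    At s1: \Diamond p is true, \Box r \to s is true, so \Diamond p \to (\Box r \to s) is true.
      At s1: \Diamond p requires p at some successor in {s0, s1, s2, s3, s4}.
        p holds at s0, so \Diamond p is true at s1.
      At s1: \Box r is false, s is true, so \Box r \to s is true.
Satisfying worlds: none.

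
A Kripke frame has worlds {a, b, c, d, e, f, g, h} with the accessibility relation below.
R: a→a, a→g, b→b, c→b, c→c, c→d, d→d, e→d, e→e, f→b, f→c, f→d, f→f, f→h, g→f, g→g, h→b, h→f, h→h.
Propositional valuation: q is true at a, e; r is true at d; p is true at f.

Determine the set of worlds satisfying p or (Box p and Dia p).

f

Let φ = p or (Box p and Dia p). Evaluate φ at each world:
  a (successors {a, g}): φ is false.
  b (successors {b}): φ is false.
  c (successors {b, c, d}): φ is false.
  d (successors {d}): φ is false.
  e (successors {d, e}): φ is false.
  f (successors {b, c, d, f, h}): φ is true.
  g (successors {f, g}): φ is false.
  h (successors {b, f, h}): φ is false.
For instance, at f:
  At f: p is true, Box p and Dia p is false, so p or (Box p and Dia p) is true.
    At f: Box p is false, Dia p is true, so Box p and Dia p is false.
      At f: Box p requires p at every successor {b, c, d, f, h}.
        p fails at b, so Box p is false at f.
      At f: Dia p requires p at some successor in {b, c, d, f, h}.
        p holds at f, so Dia p is true at f.
Satisfying worlds: {f}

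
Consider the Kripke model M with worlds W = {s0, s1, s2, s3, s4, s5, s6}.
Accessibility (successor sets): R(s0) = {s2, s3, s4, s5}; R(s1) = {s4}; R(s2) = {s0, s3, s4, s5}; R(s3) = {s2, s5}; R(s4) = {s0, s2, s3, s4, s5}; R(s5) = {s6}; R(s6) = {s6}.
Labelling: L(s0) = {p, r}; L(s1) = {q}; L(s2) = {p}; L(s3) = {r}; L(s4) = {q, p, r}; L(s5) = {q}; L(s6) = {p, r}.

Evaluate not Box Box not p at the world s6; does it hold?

At s6: Box Box not p is false, so not Box Box not p is true.
  At s6: Box Box not p requires Box not p at every successor {s6}.
    Box not p fails at s6, so Box Box not p is false at s6.
      At s6: Box not p requires not p at every successor {s6}.
        not p fails at s6, so Box not p is false at s6.

Yes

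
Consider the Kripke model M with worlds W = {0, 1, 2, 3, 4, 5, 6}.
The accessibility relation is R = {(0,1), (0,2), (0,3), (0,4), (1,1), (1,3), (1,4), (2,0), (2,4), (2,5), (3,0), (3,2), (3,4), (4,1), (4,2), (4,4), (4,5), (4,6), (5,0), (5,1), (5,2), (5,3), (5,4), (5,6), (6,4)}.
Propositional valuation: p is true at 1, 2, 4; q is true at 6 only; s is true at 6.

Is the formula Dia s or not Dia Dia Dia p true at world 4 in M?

Recall that Dia ψ holds at a world iff ψ holds at some accessible world.
At 4: Dia s is true, not Dia Dia Dia p is false, so Dia s or not Dia Dia Dia p is true.
  At 4: Dia s requires s at some successor in {1, 2, 4, 5, 6}.
    s holds at 6, so Dia s is true at 4.
  At 4: Dia Dia Dia p is true, so not Dia Dia Dia p is false.
    At 4: Dia Dia Dia p requires Dia Dia p at some successor in {1, 2, 4, 5, 6}.
      Dia Dia p holds at 1, so Dia Dia Dia p is true at 4.

Yes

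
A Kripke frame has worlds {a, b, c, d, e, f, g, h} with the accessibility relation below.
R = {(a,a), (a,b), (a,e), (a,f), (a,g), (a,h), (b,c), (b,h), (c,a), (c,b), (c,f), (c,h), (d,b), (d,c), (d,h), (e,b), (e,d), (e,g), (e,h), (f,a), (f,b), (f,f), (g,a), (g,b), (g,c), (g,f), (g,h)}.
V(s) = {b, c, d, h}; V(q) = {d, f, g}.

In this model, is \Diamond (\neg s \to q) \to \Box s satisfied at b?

Recall that \Box ψ holds at a world iff ψ holds at every accessible world, and \Diamond ψ holds iff ψ holds at some accessible world.
At b: \Diamond (\neg s \to q) is true, \Box s is true, so \Diamond (\neg s \to q) \to \Box s is true.
  At b: \Diamond (\neg s \to q) requires \neg s \to q at some successor in {c, h}.
    \neg s \to q holds at c, so \Diamond (\neg s \to q) is true at b.
  At b: \Box s requires s at every successor {c, h}.
    At c: s is true.
    At h: s is true.
  So \Box s is true at b.

Yes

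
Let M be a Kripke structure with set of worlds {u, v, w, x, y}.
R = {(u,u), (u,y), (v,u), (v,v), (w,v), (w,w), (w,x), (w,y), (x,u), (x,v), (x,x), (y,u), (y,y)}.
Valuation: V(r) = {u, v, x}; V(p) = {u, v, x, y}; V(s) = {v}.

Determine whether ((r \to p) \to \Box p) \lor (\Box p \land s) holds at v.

At v: (r \to p) \to \Box p is true, \Box p \land s is true, so ((r \to p) \to \Box p) \lor (\Box p \land s) is true.
  At v: r \to p is true, \Box p is true, so (r \to p) \to \Box p is true.
    At v: \Box p requires p at every successor {u, v}.
      At u: p is true.
      At v: p is true.
    So \Box p is true at v.
  At v: \Box p is true, s is true, so \Box p \land s is true.
    At v: \Box p requires p at every successor {u, v}.
      At u: p is true.
      At v: p is true.
    So \Box p is true at v.

Yes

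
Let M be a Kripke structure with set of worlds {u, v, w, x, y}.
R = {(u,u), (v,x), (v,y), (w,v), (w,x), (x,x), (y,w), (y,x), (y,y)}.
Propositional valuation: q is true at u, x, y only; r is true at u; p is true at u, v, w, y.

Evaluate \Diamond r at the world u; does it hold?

At u: \Diamond r requires r at some successor in {u}.
  r holds at u, so \Diamond r is true at u.

Yes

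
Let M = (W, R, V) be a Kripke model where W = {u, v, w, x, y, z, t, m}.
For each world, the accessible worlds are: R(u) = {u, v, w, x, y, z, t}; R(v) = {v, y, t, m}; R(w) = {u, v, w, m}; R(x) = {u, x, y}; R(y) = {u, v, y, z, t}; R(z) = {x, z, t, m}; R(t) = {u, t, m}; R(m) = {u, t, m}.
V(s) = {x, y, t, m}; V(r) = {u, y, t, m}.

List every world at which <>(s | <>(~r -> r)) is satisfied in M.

Let φ = <>(s | <>(~r -> r)). Evaluate φ at each world:
  u (successors {u, v, w, x, y, z, t}): φ is true.
  v (successors {v, y, t, m}): φ is true.
  w (successors {u, v, w, m}): φ is true.
  x (successors {u, x, y}): φ is true.
  y (successors {u, v, y, z, t}): φ is true.
  z (successors {x, z, t, m}): φ is true.
  t (successors {u, t, m}): φ is true.
  m (successors {u, t, m}): φ is true.
For instance, at y:
  At y: <>(s | <>(~r -> r)) requires s | <>(~r -> r) at some successor in {u, v, y, z, t}.
    s | <>(~r -> r) holds at u, so <>(s | <>(~r -> r)) is true at y.
      At u: s is false, <>(~r -> r) is true, so s | <>(~r -> r) is true.
Satisfying worlds: {u, v, w, x, y, z, t, m}

u, v, w, x, y, z, t, m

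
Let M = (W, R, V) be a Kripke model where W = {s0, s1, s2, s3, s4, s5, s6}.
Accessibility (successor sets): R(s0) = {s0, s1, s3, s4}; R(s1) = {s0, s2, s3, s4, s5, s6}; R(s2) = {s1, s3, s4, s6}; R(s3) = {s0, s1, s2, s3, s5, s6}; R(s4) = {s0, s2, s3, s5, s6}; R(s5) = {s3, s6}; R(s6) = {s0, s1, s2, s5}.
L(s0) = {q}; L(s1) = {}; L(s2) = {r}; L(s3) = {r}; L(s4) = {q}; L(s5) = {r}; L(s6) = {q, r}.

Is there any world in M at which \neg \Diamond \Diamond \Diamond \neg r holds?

No

Let φ = \neg \Diamond \Diamond \Diamond \neg r. Evaluate φ at each world:
  s0 (successors {s0, s1, s3, s4}): φ is false.
  s1 (successors {s0, s2, s3, s4, s5, s6}): φ is false.
  s2 (successors {s1, s3, s4, s6}): φ is false.
  s3 (successors {s0, s1, s2, s3, s5, s6}): φ is false.
  s4 (successors {s0, s2, s3, s5, s6}): φ is false.
  s5 (successors {s3, s6}): φ is false.
  s6 (successors {s0, s1, s2, s5}): φ is false.
For instance, at s3:
  At s3: \Diamond \Diamond \Diamond \neg r is true, so \neg \Diamond \Diamond \Diamond \neg r is false.
    At s3: \Diamond \Diamond \Diamond \neg r requires \Diamond \Diamond \neg r at some successor in {s0, s1, s2, s3, s5, s6}.
      \Diamond \Diamond \neg r holds at s0, so \Diamond \Diamond \Diamond \neg r is true at s3.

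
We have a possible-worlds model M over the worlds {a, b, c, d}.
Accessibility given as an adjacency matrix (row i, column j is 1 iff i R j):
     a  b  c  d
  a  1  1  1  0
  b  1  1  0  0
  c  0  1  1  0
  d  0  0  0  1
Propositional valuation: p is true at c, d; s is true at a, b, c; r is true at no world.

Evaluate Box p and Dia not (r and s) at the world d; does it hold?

Yes

Recall that Box ψ holds at a world iff ψ holds at every accessible world, and Dia ψ holds iff ψ holds at some accessible world.
At d: Box p is true, Dia not (r and s) is true, so Box p and Dia not (r and s) is true.
  At d: Box p requires p at every successor {d}.
    At d: p is true.
  So Box p is true at d.
  At d: Dia not (r and s) requires not (r and s) at some successor in {d}.
    not (r and s) holds at d, so Dia not (r and s) is true at d.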